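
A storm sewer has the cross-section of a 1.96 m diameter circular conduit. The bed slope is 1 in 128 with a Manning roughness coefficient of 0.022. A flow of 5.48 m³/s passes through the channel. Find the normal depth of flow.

y_n = 1.24 m

Manning's equation rearranged: A R^(2/3) = nQ / (1·√S) = 0.022 × 5.48 / (√0.007812) = 1.364.
Trying y = 1.4 m: A R^(2/3) = 1.611 — over.
Trying y = 1.01 m: A R^(2/3) = 0.9866 — short.
Trying y = 1.24 m: A R^(2/3) = 1.364 — close enough.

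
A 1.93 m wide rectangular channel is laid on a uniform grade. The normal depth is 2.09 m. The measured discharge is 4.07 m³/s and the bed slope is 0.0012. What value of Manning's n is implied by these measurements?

n = 0.026

Flow area A = b·y = 1.93 × 2.09 = 4.034 m². Wetted perimeter P = b + 2y = 1.93 + 2×2.09 = 6.11 m.
Hydraulic radius R = A/P = 4.034/6.11 = 0.6602 m.
Rearranging Manning's equation: n = (1/Q) A R^(2/3) S^(1/2) = (1/4.07) × 4.034 × 0.6602^(2/3) × √0.0012 = 0.026.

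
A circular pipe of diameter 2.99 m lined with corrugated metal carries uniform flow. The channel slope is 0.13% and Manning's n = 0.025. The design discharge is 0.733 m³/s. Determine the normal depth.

Manning's equation rearranged: A R^(2/3) = nQ / (1·√S) = 0.025 × 0.733 / (√0.0013) = 0.5082.
Trying y = 0.661 m: A R^(2/3) = 0.6198 — over.
Trying y = 0.481 m: A R^(2/3) = 0.3247 — short.
Trying y = 0.599 m: A R^(2/3) = 0.5082 — ≈ 0.5082.

y_n = 0.599 m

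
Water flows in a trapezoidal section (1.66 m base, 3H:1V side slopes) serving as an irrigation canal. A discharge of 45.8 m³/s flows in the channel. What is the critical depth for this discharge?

y_c = 1.91 m

At critical depth, Q² T / (g A³) = 1, i.e. A³/T = Q²/g = 45.8²/9.81 = 213.8.
At y = 1.62 m: A³/T = 103.5 — too small.
At y = 1.91 m: A³/T = 214.3 — ≈ 213.8.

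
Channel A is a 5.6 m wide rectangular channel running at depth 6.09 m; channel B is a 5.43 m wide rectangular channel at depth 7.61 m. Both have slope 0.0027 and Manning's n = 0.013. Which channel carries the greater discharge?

Channel A: Flow area A = b·y = 5.6 × 6.09 = 34.1 m². Wetted perimeter P = b + 2y = 5.6 + 2×6.09 = 17.78 m. Hydraulic radius R = A/P = 34.1/17.78 = 1.918 m. Q_A = (1/0.013)·34.1·1.918^(2/3)·√0.0027 = 210.4 m³/s.
Channel B: Flow area A = b·y = 5.43 × 7.61 = 41.32 m². Wetted perimeter P = b + 2y = 5.43 + 2×7.61 = 20.65 m. Hydraulic radius R = A/P = 41.32/20.65 = 2.001 m. Q_B = (1/0.013)·41.32·2.001^(2/3)·√0.0027 = 262.3 m³/s.
Q_A = 210.4 m³/s vs Q_B = 262.3 m³/s, so channel B carries more.

channel B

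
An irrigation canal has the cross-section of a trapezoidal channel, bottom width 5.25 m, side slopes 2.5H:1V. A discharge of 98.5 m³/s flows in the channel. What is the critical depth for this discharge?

At critical depth, Q² T / (g A³) = 1, i.e. A³/T = Q²/g = 98.5²/9.81 = 989.
Trying y = 1.74 m: A³/T = 334.1 — low.
Trying y = 2.88 m: A³/T = 2346 — high.
Trying y = 2.31 m: A³/T = 983.2 — ≈ 989.

y_c = 2.31 m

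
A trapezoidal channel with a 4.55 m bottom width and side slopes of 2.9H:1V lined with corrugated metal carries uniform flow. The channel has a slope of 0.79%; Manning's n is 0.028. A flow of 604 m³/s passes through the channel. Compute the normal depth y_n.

Manning's equation rearranged: A R^(2/3) = nQ / (1·√S) = 0.028 × 604 / (√0.0079) = 190.3.
Try y = 3.69 m: A R^(2/3) = 91.4 — low.
Try y = 6.22 m: A R^(2/3) = 310.8 — high.
Try y = 5.06 m: A R^(2/3) = 190.1 — matches.

y_n = 5.06 m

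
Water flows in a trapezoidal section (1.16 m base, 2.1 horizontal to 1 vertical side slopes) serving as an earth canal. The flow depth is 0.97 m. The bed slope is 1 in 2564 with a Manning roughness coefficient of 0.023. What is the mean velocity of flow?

With bottom width b = 1.16 m and side slope z = 2.1: A = (b + zy)y = (1.16 + 2.1×0.97)×0.97 = 3.101 m²; P = b + 2y√(1+z²) = 1.16 + 2×0.97×2.326 = 5.672 m.
Hydraulic radius R = A/P = 3.101/5.672 = 0.5467 m.
From Manning's equation, V = (1/n) R^(2/3) S^(1/2) = (1/0.023) × 0.5467^(2/3) × 0.00039^(1/2) = 0.574 m/s.

V = 0.574 m/s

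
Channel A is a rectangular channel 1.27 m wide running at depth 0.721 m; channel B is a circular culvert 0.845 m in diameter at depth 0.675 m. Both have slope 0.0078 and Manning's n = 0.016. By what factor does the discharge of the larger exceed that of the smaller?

Channel A: Flow area A = b·y = 1.27 × 0.721 = 0.9157 m². Wetted perimeter P = b + 2y = 1.27 + 2×0.721 = 2.712 m. Hydraulic radius R = A/P = 0.9157/2.712 = 0.3376 m. Q_A = (1/0.016)·0.9157·0.3376^(2/3)·√0.0078 = 2.451 m³/s.
Channel B: For a circular section of diameter D = 0.845 m at depth y = 0.675 m, the central angle is θ = 2 arccos(1 − 2y/D) = 4.423 rad. Then A = (D²/8)(θ − sin θ) = 0.4803 m² and P = Dθ/2 = 1.869 m. Hydraulic radius R = A/P = 0.4803/1.869 = 0.257 m. Q_B = (1/0.016)·0.4803·0.257^(2/3)·√0.0078 = 1.072 m³/s.
The larger discharge is 2.451 m³/s and the smaller is 1.072 m³/s; the ratio is 2.29.

2.29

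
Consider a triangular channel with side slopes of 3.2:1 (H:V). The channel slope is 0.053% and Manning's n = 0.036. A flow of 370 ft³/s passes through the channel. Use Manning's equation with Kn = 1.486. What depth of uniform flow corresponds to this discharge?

y_n = 7.28 ft

Manning's equation rearranged: A R^(2/3) = nQ / (1.486·√S) = 0.036 × 370 / (1.486 × √0.00053) = 389.4.
Try y = 5.93 ft: A R^(2/3) = 225.1 — short.
Try y = 9.31 ft: A R^(2/3) = 749.6 — over.
Try y = 7.28 ft: A R^(2/3) = 389 — matches.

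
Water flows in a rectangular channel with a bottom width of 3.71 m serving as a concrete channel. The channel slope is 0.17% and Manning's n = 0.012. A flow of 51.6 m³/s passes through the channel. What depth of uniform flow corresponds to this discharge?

y_n = 3.55 m

Manning's equation rearranged: A R^(2/3) = nQ / (1·√S) = 0.012 × 51.6 / (√0.0017) = 15.02.
Try y = 2.69 m: A R^(2/3) = 10.62 — low.
Try y = 3.97 m: A R^(2/3) = 17.22 — high.
Try y = 3.55 m: A R^(2/3) = 15.02 — ≈ 15.02.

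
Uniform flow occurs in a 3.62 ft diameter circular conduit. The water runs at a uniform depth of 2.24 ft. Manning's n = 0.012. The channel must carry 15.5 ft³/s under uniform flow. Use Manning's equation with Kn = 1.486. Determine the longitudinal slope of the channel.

For a circular section of diameter D = 3.62 ft at depth y = 2.24 ft, the central angle is θ = 2 arccos(1 − 2y/D) = 3.621 rad. Then A = (D²/8)(θ − sin θ) = 6.688 ft² and P = Dθ/2 = 6.555 ft.
Hydraulic radius R = A/P = 6.688/6.555 = 1.02 ft.
From Manning's equation, S = [nQ / (1.486 A R^(2/3))]² = [0.012 × 15.5 / (1.486 × 6.688 × 1.02^(2/3))]² = 0.000341.

S = 0.000341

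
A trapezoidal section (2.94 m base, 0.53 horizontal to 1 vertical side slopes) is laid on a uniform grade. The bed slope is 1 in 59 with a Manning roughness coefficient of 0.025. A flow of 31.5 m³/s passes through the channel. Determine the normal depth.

y_n = 1.65 m

Manning's equation rearranged: A R^(2/3) = nQ / (1·√S) = 0.025 × 31.5 / (√0.01695) = 6.049.
At y = 1.2 m: A R^(2/3) = 3.57 — low.
At y = 1.94 m: A R^(2/3) = 7.953 — high.
At y = 1.65 m: A R^(2/3) = 6.052 — ≈ 6.049.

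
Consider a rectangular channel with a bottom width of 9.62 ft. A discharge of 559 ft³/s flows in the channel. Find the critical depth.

For a rectangular channel, critical depth y_c = (q²/g)^(1/3) where q = Q/b = 559/9.62 = 58.11 ft²/s.
So y_c = (58.11²/32.2)^(1/3) = 4.72 ft.

y_c = 4.72 ft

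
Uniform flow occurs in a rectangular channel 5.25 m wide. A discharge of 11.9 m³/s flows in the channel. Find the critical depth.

y_c = 0.806 m

For a rectangular channel, critical depth y_c = (q²/g)^(1/3) where q = Q/b = 11.9/5.25 = 2.267 m²/s.
So y_c = (2.267²/9.81)^(1/3) = 0.806 m.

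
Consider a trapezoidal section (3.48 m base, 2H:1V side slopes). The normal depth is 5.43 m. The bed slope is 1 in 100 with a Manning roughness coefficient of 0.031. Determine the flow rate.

Q = 500 m³/s

With bottom width b = 3.48 m and side slope z = 2: A = (b + zy)y = (3.48 + 2×5.43)×5.43 = 77.87 m²; P = b + 2y√(1+z²) = 3.48 + 2×5.43×2.236 = 27.76 m.
Hydraulic radius R = A/P = 77.87/27.76 = 2.805 m.
Manning's equation: Q = (1/n) A R^(2/3) S^(1/2) = (1/0.031) × 77.87 × 2.805^(2/3) × 0.01^(1/2) = 500 m³/s.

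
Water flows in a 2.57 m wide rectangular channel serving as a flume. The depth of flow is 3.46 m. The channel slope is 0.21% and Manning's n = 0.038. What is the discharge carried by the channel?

Flow area A = b·y = 2.57 × 3.46 = 8.892 m². Wetted perimeter P = b + 2y = 2.57 + 2×3.46 = 9.49 m.
Hydraulic radius R = A/P = 8.892/9.49 = 0.937 m.
Manning's equation: Q = (1/n) A R^(2/3) S^(1/2) = (1/0.038) × 8.892 × 0.937^(2/3) × 0.0021^(1/2) = 10.3 m³/s.

Q = 10.3 m³/s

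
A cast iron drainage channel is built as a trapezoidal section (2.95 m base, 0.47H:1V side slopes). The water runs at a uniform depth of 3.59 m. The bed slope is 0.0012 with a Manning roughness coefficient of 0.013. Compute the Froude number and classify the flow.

With bottom width b = 2.95 m and side slope z = 0.47: A = (b + zy)y = (2.95 + 0.47×3.59)×3.59 = 16.65 m²; P = b + 2y√(1+z²) = 2.95 + 2×3.59×1.105 = 10.88 m.
Hydraulic radius R = A/P = 16.65/10.88 = 1.53 m.
V = (1/n) R^(2/3) √S = (1/0.013) × 1.53^(2/3) × √0.0012 = 3.538 m/s. Hydraulic depth D_h = A/T = 16.65/6.325 = 2.632 m.
Froude number Fr = V/√(g·D_h) = 3.538/√(9.81×2.632) = 0.696, which is less than 1, so the flow is subcritical.

subcritical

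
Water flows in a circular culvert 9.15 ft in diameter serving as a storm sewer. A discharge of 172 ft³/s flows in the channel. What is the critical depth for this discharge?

y_c = 3.14 ft

At critical depth, Q² T / (g A³) = 1, i.e. A³/T = Q²/g = 172²/32.2 = 918.8.
Trying y = 2.41 ft: A³/T = 328.5 — short.
Trying y = 3.14 ft: A³/T = 916.1 — matches.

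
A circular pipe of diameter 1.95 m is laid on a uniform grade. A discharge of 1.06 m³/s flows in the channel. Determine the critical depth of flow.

At critical depth, Q² T / (g A³) = 1, i.e. A³/T = Q²/g = 1.06²/9.81 = 0.1145.
At y = 0.559 m: A³/T = 0.2007 — high.
At y = 0.484 m: A³/T = 0.1146 — matches.

y_c = 0.484 m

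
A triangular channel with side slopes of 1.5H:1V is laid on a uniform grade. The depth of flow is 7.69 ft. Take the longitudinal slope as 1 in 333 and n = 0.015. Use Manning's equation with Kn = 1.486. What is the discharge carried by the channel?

Q = 1050 ft³/s

For a triangular section with side slope z = 1.5: A = zy² = 1.5×7.69² = 88.7 ft²; P = 2y√(1+z²) = 2×7.69×1.803 = 27.73 ft.
Hydraulic radius R = A/P = 88.7/27.73 = 3.199 ft.
Manning's equation: Q = (1.486/n) A R^(2/3) S^(1/2) = (1.486/0.015) × 88.7 × 3.199^(2/3) × 0.003003^(1/2) = 1050 ft³/s.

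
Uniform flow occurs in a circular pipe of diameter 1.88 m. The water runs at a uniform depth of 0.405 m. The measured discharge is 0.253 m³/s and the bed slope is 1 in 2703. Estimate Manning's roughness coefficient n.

For a circular section of diameter D = 1.88 m at depth y = 0.405 m, the central angle is θ = 2 arccos(1 − 2y/D) = 1.931 rad. Then A = (D²/8)(θ − sin θ) = 0.4395 m² and P = Dθ/2 = 1.815 m.
Hydraulic radius R = A/P = 0.4395/1.815 = 0.2422 m.
Rearranging Manning's equation: n = (1/Q) A R^(2/3) S^(1/2) = (1/0.253) × 0.4395 × 0.2422^(2/3) × √0.00037 = 0.013.

n = 0.013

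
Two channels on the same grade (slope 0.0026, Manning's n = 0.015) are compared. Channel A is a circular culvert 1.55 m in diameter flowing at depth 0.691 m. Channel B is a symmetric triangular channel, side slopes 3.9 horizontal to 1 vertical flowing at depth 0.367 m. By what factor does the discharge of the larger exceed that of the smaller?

2.47

Channel A: For a circular section of diameter D = 1.55 m at depth y = 0.691 m, the central angle is θ = 2 arccos(1 − 2y/D) = 2.924 rad. Then A = (D²/8)(θ − sin θ) = 0.8135 m² and P = Dθ/2 = 2.266 m. Hydraulic radius R = A/P = 0.8135/2.266 = 0.3589 m. Q_A = (1/0.015)·0.8135·0.3589^(2/3)·√0.0026 = 1.397 m³/s.
Channel B: For a triangular section with side slope z = 3.9: A = zy² = 3.9×0.367² = 0.5253 m²; P = 2y√(1+z²) = 2×0.367×4.026 = 2.955 m. Hydraulic radius R = A/P = 0.5253/2.955 = 0.1777 m. Q_B = (1/0.015)·0.5253·0.1777^(2/3)·√0.0026 = 0.5645 m³/s.
The larger discharge is 1.397 m³/s and the smaller is 0.5645 m³/s; the ratio is 2.47.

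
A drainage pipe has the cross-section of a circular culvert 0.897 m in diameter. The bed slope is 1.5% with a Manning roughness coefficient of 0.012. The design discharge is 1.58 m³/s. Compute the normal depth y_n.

y_n = 0.534 m

Manning's equation rearranged: A R^(2/3) = nQ / (1·√S) = 0.012 × 1.58 / (√0.015) = 0.1548.
Trying y = 0.443 m: A R^(2/3) = 0.1142 — too small.
Trying y = 0.534 m: A R^(2/3) = 0.1548 — matches.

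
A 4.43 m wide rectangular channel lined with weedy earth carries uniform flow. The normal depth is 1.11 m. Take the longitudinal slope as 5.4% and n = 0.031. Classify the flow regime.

supercritical

Flow area A = b·y = 4.43 × 1.11 = 4.917 m². Wetted perimeter P = b + 2y = 4.43 + 2×1.11 = 6.65 m.
Hydraulic radius R = A/P = 4.917/6.65 = 0.7394 m.
V = (1/n) R^(2/3) √S = (1/0.031) × 0.7394^(2/3) × √0.054 = 6.13 m/s. Hydraulic depth D_h = A/T = 4.917/4.43 = 1.11 m.
Froude number Fr = V/√(g·D_h) = 6.13/√(9.81×1.11) = 1.86, which is greater than 1, so the flow is supercritical.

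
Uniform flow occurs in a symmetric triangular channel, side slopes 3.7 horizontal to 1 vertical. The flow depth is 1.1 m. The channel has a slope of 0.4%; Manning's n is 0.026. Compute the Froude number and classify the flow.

For a triangular section with side slope z = 3.7: A = zy² = 3.7×1.1² = 4.477 m²; P = 2y√(1+z²) = 2×1.1×3.833 = 8.432 m.
Hydraulic radius R = A/P = 4.477/8.432 = 0.5309 m.
V = (1/n) R^(2/3) √S = (1/0.026) × 0.5309^(2/3) × √0.004 = 1.595 m/s. Hydraulic depth D_h = A/T = 4.477/8.14 = 0.55 m.
Froude number Fr = V/√(g·D_h) = 1.595/√(9.81×0.55) = 0.687, which is less than 1, so the flow is subcritical.

subcritical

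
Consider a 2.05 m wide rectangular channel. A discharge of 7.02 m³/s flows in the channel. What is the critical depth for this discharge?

For a rectangular channel, critical depth y_c = (q²/g)^(1/3) where q = Q/b = 7.02/2.05 = 3.424 m²/s.
So y_c = (3.424²/9.81)^(1/3) = 1.06 m.

y_c = 1.06 m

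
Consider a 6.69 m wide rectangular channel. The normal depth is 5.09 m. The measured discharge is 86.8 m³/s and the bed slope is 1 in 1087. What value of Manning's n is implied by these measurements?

Flow area A = b·y = 6.69 × 5.09 = 34.05 m². Wetted perimeter P = b + 2y = 6.69 + 2×5.09 = 16.87 m.
Hydraulic radius R = A/P = 34.05/16.87 = 2.019 m.
Rearranging Manning's equation: n = (1/Q) A R^(2/3) S^(1/2) = (1/86.8) × 34.05 × 2.019^(2/3) × √0.00092 = 0.019.

n = 0.019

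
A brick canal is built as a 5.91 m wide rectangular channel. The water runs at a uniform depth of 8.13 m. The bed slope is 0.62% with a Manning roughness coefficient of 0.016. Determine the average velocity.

Flow area A = b·y = 5.91 × 8.13 = 48.05 m². Wetted perimeter P = b + 2y = 5.91 + 2×8.13 = 22.17 m.
Hydraulic radius R = A/P = 48.05/22.17 = 2.167 m.
From Manning's equation, V = (1/n) R^(2/3) S^(1/2) = (1/0.016) × 2.167^(2/3) × 0.0062^(1/2) = 8.24 m/s.

V = 8.24 m/s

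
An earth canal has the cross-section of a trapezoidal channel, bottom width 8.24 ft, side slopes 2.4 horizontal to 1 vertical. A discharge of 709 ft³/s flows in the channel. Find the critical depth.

At critical depth, Q² T / (g A³) = 1, i.e. A³/T = Q²/g = 709²/32.2 = 15610.
At y = 3.53 ft: A³/T = 8152 — too small.
At y = 4.83 ft: A³/T = 27970 — too large.
At y = 4.17 ft: A³/T = 15590 — ≈ 15610.

y_c = 4.17 ft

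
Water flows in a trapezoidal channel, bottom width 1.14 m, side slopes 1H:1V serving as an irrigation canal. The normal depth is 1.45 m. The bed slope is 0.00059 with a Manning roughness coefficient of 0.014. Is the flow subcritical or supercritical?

With bottom width b = 1.14 m and side slope z = 1: A = (b + zy)y = (1.14 + 1×1.45)×1.45 = 3.755 m²; P = b + 2y√(1+z²) = 1.14 + 2×1.45×1.414 = 5.241 m.
Hydraulic radius R = A/P = 3.755/5.241 = 0.7165 m.
V = (1/n) R^(2/3) √S = (1/0.014) × 0.7165^(2/3) × √0.00059 = 1.389 m/s. Hydraulic depth D_h = A/T = 3.755/4.04 = 0.9296 m.
Froude number Fr = V/√(g·D_h) = 1.389/√(9.81×0.9296) = 0.46, which is less than 1, so the flow is subcritical.

subcritical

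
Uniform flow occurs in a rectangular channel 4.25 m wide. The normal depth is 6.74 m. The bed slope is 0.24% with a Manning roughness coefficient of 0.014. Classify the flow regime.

Flow area A = b·y = 4.25 × 6.74 = 28.64 m². Wetted perimeter P = b + 2y = 4.25 + 2×6.74 = 17.73 m.
Hydraulic radius R = A/P = 28.64/17.73 = 1.616 m.
V = (1/n) R^(2/3) √S = (1/0.014) × 1.616^(2/3) × √0.0024 = 4.818 m/s. Hydraulic depth D_h = A/T = 28.64/4.25 = 6.74 m.
Froude number Fr = V/√(g·D_h) = 4.818/√(9.81×6.74) = 0.593, which is less than 1, so the flow is subcritical.

subcritical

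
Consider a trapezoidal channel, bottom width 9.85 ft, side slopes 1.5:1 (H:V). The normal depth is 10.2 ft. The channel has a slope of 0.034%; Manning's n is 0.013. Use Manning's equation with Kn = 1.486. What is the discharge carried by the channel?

Q = 1690 ft³/s

With bottom width b = 9.85 ft and side slope z = 1.5: A = (b + zy)y = (9.85 + 1.5×10.2)×10.2 = 256.5 ft²; P = b + 2y√(1+z²) = 9.85 + 2×10.2×1.803 = 46.63 ft.
Hydraulic radius R = A/P = 256.5/46.63 = 5.502 ft.
Manning's equation: Q = (1.486/n) A R^(2/3) S^(1/2) = (1.486/0.013) × 256.5 × 5.502^(2/3) × 0.00034^(1/2) = 1690 ft³/s.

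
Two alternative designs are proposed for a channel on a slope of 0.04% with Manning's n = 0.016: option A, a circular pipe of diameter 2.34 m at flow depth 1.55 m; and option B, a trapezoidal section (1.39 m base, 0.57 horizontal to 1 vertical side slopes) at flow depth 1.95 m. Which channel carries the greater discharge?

Channel A: For a circular section of diameter D = 2.34 m at depth y = 1.55 m, the central angle is θ = 2 arccos(1 − 2y/D) = 3.803 rad. Then A = (D²/8)(θ − sin θ) = 3.024 m² and P = Dθ/2 = 4.45 m. Hydraulic radius R = A/P = 3.024/4.45 = 0.6795 m. Q_A = (1/0.016)·3.024·0.6795^(2/3)·√0.0004 = 2.921 m³/s.
Channel B: With bottom width b = 1.39 m and side slope z = 0.57: A = (b + zy)y = (1.39 + 0.57×1.95)×1.95 = 4.878 m²; P = b + 2y√(1+z²) = 1.39 + 2×1.95×1.151 = 5.879 m. Hydraulic radius R = A/P = 4.878/5.879 = 0.8297 m. Q_B = (1/0.016)·4.878·0.8297^(2/3)·√0.0004 = 5.384 m³/s.
Q_A = 2.921 m³/s vs Q_B = 5.384 m³/s, so channel B carries more.

channel B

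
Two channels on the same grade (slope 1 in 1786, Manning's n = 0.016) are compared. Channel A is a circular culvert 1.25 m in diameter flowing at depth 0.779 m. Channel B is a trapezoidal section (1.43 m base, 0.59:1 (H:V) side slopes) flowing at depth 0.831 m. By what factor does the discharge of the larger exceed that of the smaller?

2.42

Channel A: For a circular section of diameter D = 1.25 m at depth y = 0.779 m, the central angle is θ = 2 arccos(1 − 2y/D) = 3.64 rad. Then A = (D²/8)(θ − sin θ) = 0.8041 m² and P = Dθ/2 = 2.275 m. Hydraulic radius R = A/P = 0.8041/2.275 = 0.3535 m. Q_A = (1/0.016)·0.8041·0.3535^(2/3)·√0.0005599 = 0.5946 m³/s.
Channel B: With bottom width b = 1.43 m and side slope z = 0.59: A = (b + zy)y = (1.43 + 0.59×0.831)×0.831 = 1.596 m²; P = b + 2y√(1+z²) = 1.43 + 2×0.831×1.161 = 3.36 m. Hydraulic radius R = A/P = 1.596/3.36 = 0.475 m. Q_B = (1/0.016)·1.596·0.475^(2/3)·√0.0005599 = 1.437 m³/s.
The larger discharge is 1.437 m³/s and the smaller is 0.5946 m³/s; the ratio is 2.42.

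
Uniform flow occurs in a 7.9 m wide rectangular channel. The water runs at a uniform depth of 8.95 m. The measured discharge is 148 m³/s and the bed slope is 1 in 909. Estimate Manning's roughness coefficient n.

Flow area A = b·y = 7.9 × 8.95 = 70.7 m². Wetted perimeter P = b + 2y = 7.9 + 2×8.95 = 25.8 m.
Hydraulic radius R = A/P = 70.7/25.8 = 2.741 m.
Rearranging Manning's equation: n = (1/Q) A R^(2/3) S^(1/2) = (1/148) × 70.7 × 2.741^(2/3) × √0.0011 = 0.031.

n = 0.031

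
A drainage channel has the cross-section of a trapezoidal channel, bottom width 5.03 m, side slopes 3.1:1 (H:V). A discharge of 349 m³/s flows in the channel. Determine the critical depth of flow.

At critical depth, Q² T / (g A³) = 1, i.e. A³/T = Q²/g = 349²/9.81 = 12420.
At y = 3.19 m: A³/T = 4345 — low.
At y = 4.55 m: A³/T = 19850 — high.
At y = 4.08 m: A³/T = 12370 — ≈ 12420.

y_c = 4.08 m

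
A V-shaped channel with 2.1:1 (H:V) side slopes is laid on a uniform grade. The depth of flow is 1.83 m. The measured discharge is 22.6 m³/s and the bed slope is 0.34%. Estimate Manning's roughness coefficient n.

n = 0.016

For a triangular section with side slope z = 2.1: A = zy² = 2.1×1.83² = 7.033 m²; P = 2y√(1+z²) = 2×1.83×2.326 = 8.513 m.
Hydraulic radius R = A/P = 7.033/8.513 = 0.8261 m.
Rearranging Manning's equation: n = (1/Q) A R^(2/3) S^(1/2) = (1/22.6) × 7.033 × 0.8261^(2/3) × √0.0034 = 0.016.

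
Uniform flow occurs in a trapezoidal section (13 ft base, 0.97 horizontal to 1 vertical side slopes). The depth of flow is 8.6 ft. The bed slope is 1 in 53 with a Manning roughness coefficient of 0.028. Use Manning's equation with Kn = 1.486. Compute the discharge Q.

Q = 3890 ft³/s

With bottom width b = 13 ft and side slope z = 0.97: A = (b + zy)y = (13 + 0.97×8.6)×8.6 = 183.5 ft²; P = b + 2y√(1+z²) = 13 + 2×8.6×1.393 = 36.96 ft.
Hydraulic radius R = A/P = 183.5/36.96 = 4.966 ft.
Manning's equation: Q = (1.486/n) A R^(2/3) S^(1/2) = (1.486/0.028) × 183.5 × 4.966^(2/3) × 0.01887^(1/2) = 3890 ft³/s.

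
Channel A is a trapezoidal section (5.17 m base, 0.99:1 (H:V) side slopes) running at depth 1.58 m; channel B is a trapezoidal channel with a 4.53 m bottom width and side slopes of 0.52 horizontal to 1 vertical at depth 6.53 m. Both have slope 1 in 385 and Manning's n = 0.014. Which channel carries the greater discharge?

channel B

Channel A: With bottom width b = 5.17 m and side slope z = 0.99: A = (b + zy)y = (5.17 + 0.99×1.58)×1.58 = 10.64 m²; P = b + 2y√(1+z²) = 5.17 + 2×1.58×1.407 = 9.617 m. Hydraulic radius R = A/P = 10.64/9.617 = 1.106 m. Q_A = (1/0.014)·10.64·1.106^(2/3)·√0.002597 = 41.43 m³/s.
Channel B: With bottom width b = 4.53 m and side slope z = 0.52: A = (b + zy)y = (4.53 + 0.52×6.53)×6.53 = 51.75 m²; P = b + 2y√(1+z²) = 4.53 + 2×6.53×1.127 = 19.25 m. Hydraulic radius R = A/P = 51.75/19.25 = 2.689 m. Q_B = (1/0.014)·51.75·2.689^(2/3)·√0.002597 = 364.3 m³/s.
Q_A = 41.43 m³/s vs Q_B = 364.3 m³/s, so channel B carries more.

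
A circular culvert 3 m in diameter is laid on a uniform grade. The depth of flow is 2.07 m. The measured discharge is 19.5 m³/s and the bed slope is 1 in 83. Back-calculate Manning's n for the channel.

For a circular section of diameter D = 3 m at depth y = 2.07 m, the central angle is θ = 2 arccos(1 − 2y/D) = 3.921 rad. Then A = (D²/8)(θ − sin θ) = 5.202 m² and P = Dθ/2 = 5.882 m.
Hydraulic radius R = A/P = 5.202/5.882 = 0.8845 m.
Rearranging Manning's equation: n = (1/Q) A R^(2/3) S^(1/2) = (1/19.5) × 5.202 × 0.8845^(2/3) × √0.01205 = 0.027.

n = 0.027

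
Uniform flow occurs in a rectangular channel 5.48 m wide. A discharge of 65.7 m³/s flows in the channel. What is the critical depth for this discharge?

y_c = 2.45 m

For a rectangular channel, critical depth y_c = (q²/g)^(1/3) where q = Q/b = 65.7/5.48 = 11.99 m²/s.
So y_c = (11.99²/9.81)^(1/3) = 2.45 m.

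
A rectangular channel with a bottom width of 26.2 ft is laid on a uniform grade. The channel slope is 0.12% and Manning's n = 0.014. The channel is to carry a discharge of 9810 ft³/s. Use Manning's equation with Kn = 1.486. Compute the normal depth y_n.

Manning's equation rearranged: A R^(2/3) = nQ / (1.486·√S) = 0.014 × 9810 / (1.486 × √0.0012) = 2668.
At y = 27.4 ft: A R^(2/3) = 3074 — too large.
At y = 17.3 ft: A R^(2/3) = 1730 — too small.
At y = 24.4 ft: A R^(2/3) = 2668 — matches.

y_n = 24.4 ft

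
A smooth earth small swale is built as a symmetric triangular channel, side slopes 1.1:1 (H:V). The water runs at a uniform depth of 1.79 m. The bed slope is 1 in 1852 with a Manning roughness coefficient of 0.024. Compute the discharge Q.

Q = 2.59 m³/s

For a triangular section with side slope z = 1.1: A = zy² = 1.1×1.79² = 3.525 m²; P = 2y√(1+z²) = 2×1.79×1.487 = 5.322 m.
Hydraulic radius R = A/P = 3.525/5.322 = 0.6622 m.
Manning's equation: Q = (1/n) A R^(2/3) S^(1/2) = (1/0.024) × 3.525 × 0.6622^(2/3) × 0.00054^(1/2) = 2.59 m³/s.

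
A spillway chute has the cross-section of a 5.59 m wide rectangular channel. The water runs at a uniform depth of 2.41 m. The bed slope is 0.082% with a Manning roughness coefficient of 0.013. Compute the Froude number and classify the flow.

Flow area A = b·y = 5.59 × 2.41 = 13.47 m². Wetted perimeter P = b + 2y = 5.59 + 2×2.41 = 10.41 m.
Hydraulic radius R = A/P = 13.47/10.41 = 1.294 m.
V = (1/n) R^(2/3) √S = (1/0.013) × 1.294^(2/3) × √0.00082 = 2.616 m/s. Hydraulic depth D_h = A/T = 13.47/5.59 = 2.41 m.
Froude number Fr = V/√(g·D_h) = 2.616/√(9.81×2.41) = 0.538, which is less than 1, so the flow is subcritical.

subcritical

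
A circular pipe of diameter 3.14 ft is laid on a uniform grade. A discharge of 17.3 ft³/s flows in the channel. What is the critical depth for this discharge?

y_c = 1.31 ft

At critical depth, Q² T / (g A³) = 1, i.e. A³/T = Q²/g = 17.3²/32.2 = 9.295.
Try y = 0.978 ft: A³/T = 2.997 — too small.
Try y = 1.5 ft: A³/T = 15.53 — too large.
Try y = 1.31 ft: A³/T = 9.246 — close enough.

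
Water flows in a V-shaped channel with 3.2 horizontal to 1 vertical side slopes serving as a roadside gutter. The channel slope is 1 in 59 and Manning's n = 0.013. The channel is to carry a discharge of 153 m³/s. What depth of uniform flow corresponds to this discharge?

y_n = 2.16 m

Manning's equation rearranged: A R^(2/3) = nQ / (1·√S) = 0.013 × 153 / (√0.01695) = 15.28.
Trying y = 1.69 m: A R^(2/3) = 7.919 — too small.
Trying y = 2.49 m: A R^(2/3) = 22.26 — too large.
Trying y = 2.16 m: A R^(2/3) = 15.24 — ≈ 15.28.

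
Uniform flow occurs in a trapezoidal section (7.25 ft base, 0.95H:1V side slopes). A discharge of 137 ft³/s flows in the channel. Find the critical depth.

y_c = 2.03 ft

At critical depth, Q² T / (g A³) = 1, i.e. A³/T = Q²/g = 137²/32.2 = 582.9.
Try y = 1.52 ft: A³/T = 227.6 — short.
Try y = 2.5 ft: A³/T = 1161 — over.
Try y = 2.03 ft: A³/T = 582.4 — close enough.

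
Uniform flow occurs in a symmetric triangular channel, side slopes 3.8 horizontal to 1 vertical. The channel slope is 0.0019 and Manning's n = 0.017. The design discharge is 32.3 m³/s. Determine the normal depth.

y_n = 1.88 m

Manning's equation rearranged: A R^(2/3) = nQ / (1·√S) = 0.017 × 32.3 / (√0.0019) = 12.6.
Trying y = 1.47 m: A R^(2/3) = 6.54 — short.
Trying y = 2.39 m: A R^(2/3) = 23.9 — over.
Trying y = 1.88 m: A R^(2/3) = 12.6 — close enough.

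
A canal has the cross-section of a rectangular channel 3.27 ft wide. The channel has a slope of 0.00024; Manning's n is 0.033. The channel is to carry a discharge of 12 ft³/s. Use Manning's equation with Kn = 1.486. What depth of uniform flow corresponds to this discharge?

y_n = 4.64 ft

Manning's equation rearranged: A R^(2/3) = nQ / (1.486·√S) = 0.033 × 12 / (1.486 × √0.00024) = 17.2.
Trying y = 5.22 ft: A R^(2/3) = 19.75 — too large.
Trying y = 3.61 ft: A R^(2/3) = 12.77 — too small.
Trying y = 4.64 ft: A R^(2/3) = 17.22 — ≈ 17.2.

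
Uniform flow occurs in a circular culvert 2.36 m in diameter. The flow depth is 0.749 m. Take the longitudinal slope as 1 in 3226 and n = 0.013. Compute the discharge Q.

For a circular section of diameter D = 2.36 m at depth y = 0.749 m, the central angle is θ = 2 arccos(1 − 2y/D) = 2.394 rad. Then A = (D²/8)(θ − sin θ) = 1.193 m² and P = Dθ/2 = 2.825 m.
Hydraulic radius R = A/P = 1.193/2.825 = 0.4224 m.
Manning's equation: Q = (1/n) A R^(2/3) S^(1/2) = (1/0.013) × 1.193 × 0.4224^(2/3) × 0.00031^(1/2) = 0.91 m³/s.

Q = 0.91 m³/s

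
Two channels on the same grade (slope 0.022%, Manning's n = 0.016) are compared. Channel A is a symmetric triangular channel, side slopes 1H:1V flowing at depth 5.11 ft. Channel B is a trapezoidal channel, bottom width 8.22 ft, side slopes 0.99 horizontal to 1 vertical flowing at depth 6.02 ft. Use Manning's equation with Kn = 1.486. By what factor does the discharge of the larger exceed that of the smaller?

4.98

Channel A: For a triangular section with side slope z = 1: A = zy² = 1×5.11² = 26.11 ft²; P = 2y√(1+z²) = 2×5.11×1.414 = 14.45 ft. Hydraulic radius R = A/P = 26.11/14.45 = 1.807 ft. Q_A = (1.486/0.016)·26.11·1.807^(2/3)·√0.00022 = 53.36 ft³/s.
Channel B: With bottom width b = 8.22 ft and side slope z = 0.99: A = (b + zy)y = (8.22 + 0.99×6.02)×6.02 = 85.36 ft²; P = b + 2y√(1+z²) = 8.22 + 2×6.02×1.407 = 25.16 ft. Hydraulic radius R = A/P = 85.36/25.16 = 3.392 ft. Q_B = (1.486/0.016)·85.36·3.392^(2/3)·√0.00022 = 265.5 ft³/s.
The larger discharge is 265.5 ft³/s and the smaller is 53.36 ft³/s; the ratio is 4.98.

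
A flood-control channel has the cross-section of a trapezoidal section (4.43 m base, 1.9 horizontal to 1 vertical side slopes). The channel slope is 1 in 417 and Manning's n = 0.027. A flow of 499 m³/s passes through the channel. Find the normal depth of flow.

y_n = 6.83 m

Manning's equation rearranged: A R^(2/3) = nQ / (1·√S) = 0.027 × 499 / (√0.002398) = 275.1.
Trying y = 7.98 m: A R^(2/3) = 396.6 — high.
Trying y = 6.83 m: A R^(2/3) = 275.2 — ≈ 275.1.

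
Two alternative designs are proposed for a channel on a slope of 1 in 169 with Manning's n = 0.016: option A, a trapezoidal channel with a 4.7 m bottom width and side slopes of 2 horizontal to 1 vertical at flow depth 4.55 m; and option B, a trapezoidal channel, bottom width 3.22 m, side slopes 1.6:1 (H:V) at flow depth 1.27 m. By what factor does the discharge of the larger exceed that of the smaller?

Channel A: With bottom width b = 4.7 m and side slope z = 2: A = (b + zy)y = (4.7 + 2×4.55)×4.55 = 62.79 m²; P = b + 2y√(1+z²) = 4.7 + 2×4.55×2.236 = 25.05 m. Hydraulic radius R = A/P = 62.79/25.05 = 2.507 m. Q_A = (1/0.016)·62.79·2.507^(2/3)·√0.005917 = 557.1 m³/s.
Channel B: With bottom width b = 3.22 m and side slope z = 1.6: A = (b + zy)y = (3.22 + 1.6×1.27)×1.27 = 6.67 m²; P = b + 2y√(1+z²) = 3.22 + 2×1.27×1.887 = 8.012 m. Hydraulic radius R = A/P = 6.67/8.012 = 0.8325 m. Q_B = (1/0.016)·6.67·0.8325^(2/3)·√0.005917 = 28.38 m³/s.
The larger discharge is 557.1 m³/s and the smaller is 28.38 m³/s; the ratio is 19.6.

19.6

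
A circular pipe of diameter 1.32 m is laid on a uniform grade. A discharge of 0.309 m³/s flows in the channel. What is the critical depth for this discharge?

At critical depth, Q² T / (g A³) = 1, i.e. A³/T = Q²/g = 0.309²/9.81 = 0.009733.
Trying y = 0.338 m: A³/T = 0.01839 — high.
Trying y = 0.225 m: A³/T = 0.003741 — low.
Trying y = 0.287 m: A³/T = 0.009713 — matches.

y_c = 0.287 m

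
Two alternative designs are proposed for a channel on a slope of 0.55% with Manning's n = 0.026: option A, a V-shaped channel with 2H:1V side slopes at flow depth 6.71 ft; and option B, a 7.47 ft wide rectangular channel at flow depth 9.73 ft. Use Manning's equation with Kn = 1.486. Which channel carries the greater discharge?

channel A

Channel A: For a triangular section with side slope z = 2: A = zy² = 2×6.71² = 90.05 ft²; P = 2y√(1+z²) = 2×6.71×2.236 = 30.01 ft. Hydraulic radius R = A/P = 90.05/30.01 = 3.001 ft. Q_A = (1.486/0.026)·90.05·3.001^(2/3)·√0.0055 = 794.1 ft³/s.
Channel B: Flow area A = b·y = 7.47 × 9.73 = 72.68 ft². Wetted perimeter P = b + 2y = 7.47 + 2×9.73 = 26.93 ft. Hydraulic radius R = A/P = 72.68/26.93 = 2.699 ft. Q_B = (1.486/0.026)·72.68·2.699^(2/3)·√0.0055 = 597.2 ft³/s.
Q_A = 794.1 ft³/s vs Q_B = 597.2 ft³/s, so channel A carries more.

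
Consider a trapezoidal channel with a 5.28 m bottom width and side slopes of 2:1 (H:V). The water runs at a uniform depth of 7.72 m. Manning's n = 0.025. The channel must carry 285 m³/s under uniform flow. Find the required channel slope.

S = 0.000311

With bottom width b = 5.28 m and side slope z = 2: A = (b + zy)y = (5.28 + 2×7.72)×7.72 = 160 m²; P = b + 2y√(1+z²) = 5.28 + 2×7.72×2.236 = 39.8 m.
Hydraulic radius R = A/P = 160/39.8 = 4.019 m.
From Manning's equation, S = [nQ / (1 A R^(2/3))]² = [0.025 × 285 / (1 × 160 × 4.019^(2/3))]² = 0.000311.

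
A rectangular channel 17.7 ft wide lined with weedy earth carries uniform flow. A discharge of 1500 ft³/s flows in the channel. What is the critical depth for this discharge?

For a rectangular channel, critical depth y_c = (q²/g)^(1/3) where q = Q/b = 1500/17.7 = 84.75 ft²/s.
So y_c = (84.75²/32.2)^(1/3) = 6.06 ft.

y_c = 6.06 ft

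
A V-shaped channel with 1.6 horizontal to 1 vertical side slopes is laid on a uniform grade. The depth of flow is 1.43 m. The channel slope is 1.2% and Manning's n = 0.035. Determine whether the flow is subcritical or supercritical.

subcritical

For a triangular section with side slope z = 1.6: A = zy² = 1.6×1.43² = 3.272 m²; P = 2y√(1+z²) = 2×1.43×1.887 = 5.396 m.
Hydraulic radius R = A/P = 3.272/5.396 = 0.6063 m.
V = (1/n) R^(2/3) √S = (1/0.035) × 0.6063^(2/3) × √0.012 = 2.242 m/s. Hydraulic depth D_h = A/T = 3.272/4.576 = 0.715 m.
Froude number Fr = V/√(g·D_h) = 2.242/√(9.81×0.715) = 0.847, which is less than 1, so the flow is subcritical.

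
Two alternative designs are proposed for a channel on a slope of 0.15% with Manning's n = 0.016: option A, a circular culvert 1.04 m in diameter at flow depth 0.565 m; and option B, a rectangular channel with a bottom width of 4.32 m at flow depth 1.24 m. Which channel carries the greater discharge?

channel B

Channel A: For a circular section of diameter D = 1.04 m at depth y = 0.565 m, the central angle is θ = 2 arccos(1 − 2y/D) = 3.315 rad. Then A = (D²/8)(θ − sin θ) = 0.4715 m² and P = Dθ/2 = 1.724 m. Hydraulic radius R = A/P = 0.4715/1.724 = 0.2735 m. Q_A = (1/0.016)·0.4715·0.2735^(2/3)·√0.0015 = 0.4809 m³/s.
Channel B: Flow area A = b·y = 4.32 × 1.24 = 5.357 m². Wetted perimeter P = b + 2y = 4.32 + 2×1.24 = 6.8 m. Hydraulic radius R = A/P = 5.357/6.8 = 0.7878 m. Q_B = (1/0.016)·5.357·0.7878^(2/3)·√0.0015 = 11.06 m³/s.
Q_A = 0.4809 m³/s vs Q_B = 11.06 m³/s, so channel B carries more.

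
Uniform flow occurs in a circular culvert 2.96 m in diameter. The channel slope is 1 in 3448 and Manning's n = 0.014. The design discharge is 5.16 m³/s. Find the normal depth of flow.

Manning's equation rearranged: A R^(2/3) = nQ / (1·√S) = 0.014 × 5.16 / (√0.00029) = 4.242.
Try y = 2.42 m: A R^(2/3) = 5.617 — too large.
Try y = 1.43 m: A R^(2/3) = 2.654 — too small.
Try y = 1.92 m: A R^(2/3) = 4.246 — ≈ 4.242.

y_n = 1.92 m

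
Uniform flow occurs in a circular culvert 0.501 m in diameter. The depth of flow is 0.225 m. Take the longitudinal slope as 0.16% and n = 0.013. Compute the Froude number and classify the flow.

subcritical

For a circular section of diameter D = 0.501 m at depth y = 0.225 m, the central angle is θ = 2 arccos(1 − 2y/D) = 2.938 rad. Then A = (D²/8)(θ − sin θ) = 0.08581 m² and P = Dθ/2 = 0.7359 m.
Hydraulic radius R = A/P = 0.08581/0.7359 = 0.1166 m.
V = (1/n) R^(2/3) √S = (1/0.013) × 0.1166^(2/3) × √0.0016 = 0.7344 m/s. Hydraulic depth D_h = A/T = 0.08581/0.4984 = 0.1722 m.
Froude number Fr = V/√(g·D_h) = 0.7344/√(9.81×0.1722) = 0.565, which is less than 1, so the flow is subcritical.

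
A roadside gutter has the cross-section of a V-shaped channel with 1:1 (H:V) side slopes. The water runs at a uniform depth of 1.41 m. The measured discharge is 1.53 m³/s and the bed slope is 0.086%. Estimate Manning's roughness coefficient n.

n = 0.024

For a triangular section with side slope z = 1: A = zy² = 1×1.41² = 1.988 m²; P = 2y√(1+z²) = 2×1.41×1.414 = 3.988 m.
Hydraulic radius R = A/P = 1.988/3.988 = 0.4985 m.
Rearranging Manning's equation: n = (1/Q) A R^(2/3) S^(1/2) = (1/1.53) × 1.988 × 0.4985^(2/3) × √0.00086 = 0.024.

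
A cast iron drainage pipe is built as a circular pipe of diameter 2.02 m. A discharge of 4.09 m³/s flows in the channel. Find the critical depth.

At critical depth, Q² T / (g A³) = 1, i.e. A³/T = Q²/g = 4.09²/9.81 = 1.705.
Trying y = 0.777 m: A³/T = 0.7457 — short.
Trying y = 1.06 m: A³/T = 2.449 — over.
Trying y = 0.964 m: A³/T = 1.704 — close enough.

y_c = 0.964 m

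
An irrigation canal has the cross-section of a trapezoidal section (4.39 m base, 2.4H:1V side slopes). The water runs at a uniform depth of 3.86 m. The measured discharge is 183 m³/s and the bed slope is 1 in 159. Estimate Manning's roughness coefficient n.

n = 0.0381

With bottom width b = 4.39 m and side slope z = 2.4: A = (b + zy)y = (4.39 + 2.4×3.86)×3.86 = 52.7 m²; P = b + 2y√(1+z²) = 4.39 + 2×3.86×2.6 = 24.46 m.
Hydraulic radius R = A/P = 52.7/24.46 = 2.155 m.
Rearranging Manning's equation: n = (1/Q) A R^(2/3) S^(1/2) = (1/183) × 52.7 × 2.155^(2/3) × √0.006289 = 0.0381.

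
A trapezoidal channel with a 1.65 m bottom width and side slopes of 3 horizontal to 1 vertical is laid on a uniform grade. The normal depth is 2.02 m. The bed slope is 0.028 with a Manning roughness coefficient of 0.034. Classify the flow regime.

With bottom width b = 1.65 m and side slope z = 3: A = (b + zy)y = (1.65 + 3×2.02)×2.02 = 15.57 m²; P = b + 2y√(1+z²) = 1.65 + 2×2.02×3.162 = 14.43 m.
Hydraulic radius R = A/P = 15.57/14.43 = 1.08 m.
V = (1/n) R^(2/3) √S = (1/0.034) × 1.08^(2/3) × √0.028 = 5.179 m/s. Hydraulic depth D_h = A/T = 15.57/13.77 = 1.131 m.
Froude number Fr = V/√(g·D_h) = 5.179/√(9.81×1.131) = 1.55, which is greater than 1, so the flow is supercritical.

supercritical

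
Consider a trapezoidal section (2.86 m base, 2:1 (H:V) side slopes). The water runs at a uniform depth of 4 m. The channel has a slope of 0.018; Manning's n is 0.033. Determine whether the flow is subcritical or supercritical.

supercritical

With bottom width b = 2.86 m and side slope z = 2: A = (b + zy)y = (2.86 + 2×4)×4 = 43.44 m²; P = b + 2y√(1+z²) = 2.86 + 2×4×2.236 = 20.75 m.
Hydraulic radius R = A/P = 43.44/20.75 = 2.094 m.
V = (1/n) R^(2/3) √S = (1/0.033) × 2.094^(2/3) × √0.018 = 6.654 m/s. Hydraulic depth D_h = A/T = 43.44/18.86 = 2.303 m.
Froude number Fr = V/√(g·D_h) = 6.654/√(9.81×2.303) = 1.4, which is greater than 1, so the flow is supercritical.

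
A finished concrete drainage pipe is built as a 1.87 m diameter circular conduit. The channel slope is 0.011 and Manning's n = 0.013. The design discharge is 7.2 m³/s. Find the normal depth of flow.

Manning's equation rearranged: A R^(2/3) = nQ / (1·√S) = 0.013 × 7.2 / (√0.011) = 0.8924.
Try y = 1.17 m: A R^(2/3) = 1.184 — too large.
Try y = 0.978 m: A R^(2/3) = 0.8921 — matches.

y_n = 0.978 m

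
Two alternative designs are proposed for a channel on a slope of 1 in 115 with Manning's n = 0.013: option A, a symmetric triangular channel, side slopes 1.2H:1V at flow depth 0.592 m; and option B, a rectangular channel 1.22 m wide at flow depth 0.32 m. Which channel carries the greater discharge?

Channel A: For a triangular section with side slope z = 1.2: A = zy² = 1.2×0.592² = 0.4206 m²; P = 2y√(1+z²) = 2×0.592×1.562 = 1.849 m. Hydraulic radius R = A/P = 0.4206/1.849 = 0.2274 m. Q_A = (1/0.013)·0.4206·0.2274^(2/3)·√0.008696 = 1.124 m³/s.
Channel B: Flow area A = b·y = 1.22 × 0.32 = 0.3904 m². Wetted perimeter P = b + 2y = 1.22 + 2×0.32 = 1.86 m. Hydraulic radius R = A/P = 0.3904/1.86 = 0.2099 m. Q_B = (1/0.013)·0.3904·0.2099^(2/3)·√0.008696 = 0.989 m³/s.
Q_A = 1.124 m³/s vs Q_B = 0.989 m³/s, so channel A carries more.

channel A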